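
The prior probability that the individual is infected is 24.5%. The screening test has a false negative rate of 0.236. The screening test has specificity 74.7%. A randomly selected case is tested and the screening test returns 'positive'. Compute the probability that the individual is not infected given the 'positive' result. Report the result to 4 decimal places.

Let H be the event that the individual is infected. P(H) = 0.245, so P(¬H) = 0.755. With E the 'positive' result, P(E|H) = 0.764 and P(E|¬H) = 0.253.
P(E) = 0.764·0.245 + 0.253·0.755 = 0.18718 + 0.19101 = 0.37820.
By Bayes' theorem, P(H|E) = 0.18718 / 0.37820 = 0.4949. Hence P(¬H|E) = 1 − 0.4949 = 0.5051.

P(¬H | E) ≈ 0.5051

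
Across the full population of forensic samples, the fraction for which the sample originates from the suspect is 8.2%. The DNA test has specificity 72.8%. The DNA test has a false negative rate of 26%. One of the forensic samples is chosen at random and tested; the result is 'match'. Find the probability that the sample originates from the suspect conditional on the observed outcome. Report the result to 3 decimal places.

Write H for 'the sample originates from the suspect'. Prior odds H:¬H = 0.082/0.918 = 0.089325. For the 'match' outcome, the likelihood ratio is 0.74/0.272 = 2.7206.
Posterior odds = 0.089325 × 2.7206 = 0.24302, so P(H|E) = 0.24302/(1+0.24302) = 0.196.

P(H | E) ≈ 0.196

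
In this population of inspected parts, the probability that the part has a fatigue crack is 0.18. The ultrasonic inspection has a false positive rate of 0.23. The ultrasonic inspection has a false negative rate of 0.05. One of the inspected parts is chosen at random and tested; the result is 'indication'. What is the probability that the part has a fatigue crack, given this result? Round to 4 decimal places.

Let H be the event that the part has a fatigue crack. P(H) = 0.18, so P(¬H) = 0.82. With E the 'indication' result, P(E|H) = 0.95 and P(E|¬H) = 0.23.
P(E) = 0.95·0.18 + 0.23·0.82 = 0.17100 + 0.18860 = 0.35960.
By Bayes' theorem, P(H|E) = 0.17100 / 0.35960 = 0.4755.

P(H | E) ≈ 0.4755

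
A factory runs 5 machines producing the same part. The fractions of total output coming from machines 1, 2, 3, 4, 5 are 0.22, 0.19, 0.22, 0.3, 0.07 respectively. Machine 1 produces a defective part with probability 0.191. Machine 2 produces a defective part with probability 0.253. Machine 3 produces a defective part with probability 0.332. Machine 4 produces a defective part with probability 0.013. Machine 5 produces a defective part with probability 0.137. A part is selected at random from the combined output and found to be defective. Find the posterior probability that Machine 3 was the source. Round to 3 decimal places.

Posterior probability ≈ 0.414

P(defective|M1) = 0.191; P(defective|M2) = 0.253; P(defective|M3) = 0.332; P(defective|M4) = 0.013; P(defective|M5) = 0.137.
Prior × likelihood for each source: 0.22·0.191=0.04202, 0.19·0.253=0.04807, 0.22·0.332=0.07304, 0.3·0.013=0.003900, 0.07·0.137=0.009590. Summing gives P(defective) = 0.17662.
P(Machine 3 | defective) = 0.07304 / 0.17662 = 0.414.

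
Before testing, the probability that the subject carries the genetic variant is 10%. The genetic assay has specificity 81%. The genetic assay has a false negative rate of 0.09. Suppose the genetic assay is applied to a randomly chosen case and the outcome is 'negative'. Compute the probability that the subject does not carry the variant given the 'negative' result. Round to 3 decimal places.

Let H be the event that the subject carries the genetic variant. P(H) = 0.1, so P(¬H) = 0.9. With E the 'negative' result, P(E|H) = 0.09 and P(E|¬H) = 0.81.
P(E) = 0.09·0.1 + 0.81·0.9 = 0.0090000 + 0.72900 = 0.73800.
By Bayes' theorem, P(H|E) = 0.0090000 / 0.73800 = 0.012. Hence P(¬H|E) = 1 − 0.012 = 0.988.

P(¬H | E) ≈ 0.988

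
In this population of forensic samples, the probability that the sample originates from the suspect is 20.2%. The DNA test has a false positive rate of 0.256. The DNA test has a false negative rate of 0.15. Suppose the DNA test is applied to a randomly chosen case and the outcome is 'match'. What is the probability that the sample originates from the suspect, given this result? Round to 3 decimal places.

Let H be the event that the sample originates from the suspect. P(H) = 0.202, so P(¬H) = 0.798. With E the 'match' result, P(E|H) = 0.85 and P(E|¬H) = 0.256.
P(E) = 0.85·0.202 + 0.256·0.798 = 0.17170 + 0.20429 = 0.37599.
By Bayes' theorem, P(H|E) = 0.17170 / 0.37599 = 0.457.

P(H | E) ≈ 0.457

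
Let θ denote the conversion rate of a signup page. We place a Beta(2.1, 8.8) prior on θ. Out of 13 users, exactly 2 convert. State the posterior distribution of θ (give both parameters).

Posterior: Beta(4.1, 19.8)

Observing 2 successes and 11 failures updates Beta(2.1, 8.8) by adding the success and failure counts to the two shape parameters: α = 2.1+2 = 4.1, β = 8.8+11 = 19.8.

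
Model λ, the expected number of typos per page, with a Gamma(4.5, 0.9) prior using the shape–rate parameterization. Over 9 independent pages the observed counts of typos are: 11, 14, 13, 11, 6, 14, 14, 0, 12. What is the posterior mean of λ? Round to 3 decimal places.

Total count ∑xᵢ = 95 over n = 9 pages.
Gamma is conjugate to the Poisson likelihood: posterior is Gamma(shape = 4.5+95 = 99.5, rate = 0.9+9 = 9.9).
E[λ | data] = 99.5/9.9 = 10.051.

Posterior mean ≈ 10.051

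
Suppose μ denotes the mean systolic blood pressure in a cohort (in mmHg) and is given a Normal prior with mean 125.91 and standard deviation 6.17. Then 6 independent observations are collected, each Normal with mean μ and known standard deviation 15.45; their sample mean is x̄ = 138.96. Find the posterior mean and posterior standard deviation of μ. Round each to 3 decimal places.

Posterior mean ≈ 132.291; posterior SD ≈ 4.411

With known σ, the Normal prior is conjugate. Weight on the data is w = (n/σ²)/(n/σ² + 1/τ₀²) = 0.0251359/(0.0251359+0.0262682) = 0.48899.
Posterior mean = w·x̄ + (1−w)·μ₀ = 0.48899·138.96 + 0.51101·125.91 = 132.291. Posterior variance = 1/(0.0251359+0.0262682) = 19.4537, so SD = 4.411.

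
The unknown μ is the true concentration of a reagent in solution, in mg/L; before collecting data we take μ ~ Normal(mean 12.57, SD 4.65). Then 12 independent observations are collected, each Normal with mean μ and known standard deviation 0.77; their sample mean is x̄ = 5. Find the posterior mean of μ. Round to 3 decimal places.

Prior precision 1/τ₀² = 1/4.65² = 0.0462481; data precision n/σ² = 12/0.77² = 20.2395.
Posterior precision = 0.0462481 + 20.2395 = 20.2857.
Posterior mean = (0.0462481·12.57 + 20.2395·5) / 20.2857 = 5.017.

Posterior mean ≈ 5.017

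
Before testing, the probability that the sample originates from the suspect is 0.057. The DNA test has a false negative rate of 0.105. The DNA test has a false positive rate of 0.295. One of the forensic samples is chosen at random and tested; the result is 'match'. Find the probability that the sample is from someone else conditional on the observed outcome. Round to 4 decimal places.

Let H be the event that the sample originates from the suspect. P(H) = 0.057, so P(¬H) = 0.943. With E the 'match' result, P(E|H) = 0.895 and P(E|¬H) = 0.295.
P(E) = 0.895·0.057 + 0.295·0.943 = 0.051015 + 0.27818 = 0.32920.
By Bayes' theorem, P(H|E) = 0.051015 / 0.32920 = 0.1550. Hence P(¬H|E) = 1 − 0.1550 = 0.8450.

P(¬H | E) ≈ 0.8450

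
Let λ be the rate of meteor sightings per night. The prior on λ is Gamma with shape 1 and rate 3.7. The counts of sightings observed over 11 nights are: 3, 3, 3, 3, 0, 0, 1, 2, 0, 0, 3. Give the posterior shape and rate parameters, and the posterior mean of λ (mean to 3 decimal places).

Total count ∑xᵢ = 18 over n = 11 nights.
Gamma is conjugate to the Poisson likelihood: posterior is Gamma(shape = 1+18 = 19, rate = 3.7+11 = 14.7).
E[λ | data] = 19/14.7 = 1.293.

Posterior: Gamma(shape=19, rate=14.7); mean ≈ 1.293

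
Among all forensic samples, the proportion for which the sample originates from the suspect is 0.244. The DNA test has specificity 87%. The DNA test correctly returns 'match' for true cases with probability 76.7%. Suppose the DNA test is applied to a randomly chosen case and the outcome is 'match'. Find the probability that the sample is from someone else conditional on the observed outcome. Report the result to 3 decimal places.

P(¬H | E) ≈ 0.344

Let H be the event that the sample originates from the suspect. P(H) = 0.244, so P(¬H) = 0.756. With E the 'match' result, P(E|H) = 0.767 and P(E|¬H) = 0.13.
P(E) = 0.767·0.244 + 0.13·0.756 = 0.18715 + 0.098280 = 0.28543.
By Bayes' theorem, P(H|E) = 0.18715 / 0.28543 = 0.656. Hence P(¬H|E) = 1 − 0.656 = 0.344.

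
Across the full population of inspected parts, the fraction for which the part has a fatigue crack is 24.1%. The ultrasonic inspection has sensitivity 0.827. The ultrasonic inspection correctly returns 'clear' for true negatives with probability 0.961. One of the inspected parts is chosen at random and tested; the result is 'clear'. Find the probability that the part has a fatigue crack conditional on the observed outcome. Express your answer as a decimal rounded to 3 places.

Let H be the event that the part has a fatigue crack. P(H) = 0.241, so P(¬H) = 0.759. With E the 'clear' result, P(E|H) = 0.173 and P(E|¬H) = 0.961.
P(E) = 0.173·0.241 + 0.961·0.759 = 0.041693 + 0.72940 = 0.77109.
By Bayes' theorem, P(H|E) = 0.041693 / 0.77109 = 0.054.

P(H | E) ≈ 0.054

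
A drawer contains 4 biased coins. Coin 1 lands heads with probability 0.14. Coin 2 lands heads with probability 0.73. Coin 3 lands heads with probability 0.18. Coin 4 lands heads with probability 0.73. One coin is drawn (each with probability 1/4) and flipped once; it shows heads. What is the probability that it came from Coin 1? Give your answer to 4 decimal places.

Posterior probability ≈ 0.0787

Tabulate prior·likelihood by source: [1] prior 0.25, lik 0.14, product 0.03500; [2] prior 0.25, lik 0.73, product 0.1825; [3] prior 0.25, lik 0.18, product 0.04500; [4] prior 0.25, lik 0.73, product 0.1825.
Normalizing constant = 0.44500; the posterior for Coin 1 is its product over the sum, 0.03500/0.44500 = 0.0787.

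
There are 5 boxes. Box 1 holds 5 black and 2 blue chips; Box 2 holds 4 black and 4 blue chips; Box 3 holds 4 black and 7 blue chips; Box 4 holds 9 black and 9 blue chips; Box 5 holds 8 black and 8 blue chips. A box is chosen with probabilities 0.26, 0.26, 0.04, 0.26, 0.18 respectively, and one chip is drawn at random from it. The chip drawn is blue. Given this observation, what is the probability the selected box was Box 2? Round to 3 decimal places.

Posterior probability ≈ 0.289

Tabulate prior·likelihood by source: [1] prior 0.26, lik 0.2857, product 0.07429; [2] prior 0.26, lik 0.5, product 0.1300; [3] prior 0.04, lik 0.6364, product 0.02545; [4] prior 0.26, lik 0.5, product 0.1300; [5] prior 0.18, lik 0.5, product 0.09000.
Normalizing constant = 0.44974; the posterior for Box 2 is its product over the sum, 0.1300/0.44974 = 0.289.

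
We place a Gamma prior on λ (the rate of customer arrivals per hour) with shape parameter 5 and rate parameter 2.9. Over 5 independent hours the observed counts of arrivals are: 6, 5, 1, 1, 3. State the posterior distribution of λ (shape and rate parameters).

Total count ∑xᵢ = 16 over n = 5 hours.
Gamma is conjugate to the Poisson likelihood: posterior is Gamma(shape = 5+16 = 21, rate = 2.9+5 = 7.9).

Posterior: Gamma(shape=21, rate=7.9)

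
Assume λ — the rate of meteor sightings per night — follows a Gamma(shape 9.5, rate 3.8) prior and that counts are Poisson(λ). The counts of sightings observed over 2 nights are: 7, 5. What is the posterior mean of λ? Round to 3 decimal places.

Posterior mean ≈ 3.707

Total count ∑xᵢ = 12 over n = 2 nights.
Gamma is conjugate to the Poisson likelihood: posterior is Gamma(shape = 9.5+12 = 21.5, rate = 3.8+2 = 5.8).
E[λ | data] = 21.5/5.8 = 3.707.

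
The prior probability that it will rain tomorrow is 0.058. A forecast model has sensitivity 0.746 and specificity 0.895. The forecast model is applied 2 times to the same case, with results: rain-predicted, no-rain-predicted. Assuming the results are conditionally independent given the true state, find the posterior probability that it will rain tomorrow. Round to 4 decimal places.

Let H be the event that it will rain tomorrow; start with P(H) = 0.058. P('rain-predicted'|H) = 0.746, P('rain-predicted'|¬H) = 0.105.
Update on result 1 ('rain-predicted'): P(H) ← 0.746·0.0580 / (0.746·0.0580 + 0.105·0.9420) = 0.043268/0.14218 = 0.3043.
Update on result 2 ('no-rain-predicted'): P(H) ← 0.254·0.3043 / (0.254·0.3043 + 0.895·0.6957) = 0.077298/0.69993 = 0.1104.

Posterior P(H) ≈ 0.1104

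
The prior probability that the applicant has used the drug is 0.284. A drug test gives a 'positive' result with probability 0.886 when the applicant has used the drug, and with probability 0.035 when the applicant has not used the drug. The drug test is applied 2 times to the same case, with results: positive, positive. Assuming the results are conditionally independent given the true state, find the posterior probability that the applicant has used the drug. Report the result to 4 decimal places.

Posterior P(H) ≈ 0.9961

With H the event that the applicant has used the drug, the joint likelihood of the observed sequence is P(data|H) = 0.886·0.886 = 0.78500 and P(data|¬H) = 0.035·0.035 = 0.0012250.
Bayes: P(H|data) = 0.284·0.78500 / (0.284·0.78500 + 0.716·0.0012250) = 0.22294/0.22382 = 0.9961.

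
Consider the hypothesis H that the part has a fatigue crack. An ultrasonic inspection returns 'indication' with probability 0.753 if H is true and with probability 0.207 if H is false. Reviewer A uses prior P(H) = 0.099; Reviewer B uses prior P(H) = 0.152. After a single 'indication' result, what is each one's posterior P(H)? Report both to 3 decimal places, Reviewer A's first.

P('+'|H) = 0.753, P('+'|¬H) = 0.207.
Reviewer A: numerator 0.753·0.099 = 0.074547; evidence = 0.074547+0.207·0.901 = 0.26105; posterior = 0.286.
Reviewer B: numerator 0.753·0.152 = 0.11446; evidence = 0.11446+0.207·0.848 = 0.28999; posterior = 0.395.

Reviewer A: 0.286; Reviewer B: 0.395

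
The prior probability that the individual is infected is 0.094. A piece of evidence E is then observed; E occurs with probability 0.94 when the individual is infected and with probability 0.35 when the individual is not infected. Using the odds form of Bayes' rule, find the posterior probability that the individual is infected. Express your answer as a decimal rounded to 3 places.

Posterior probability ≈ 0.218

Prior odds = 0.094/(1−0.094) = 0.10375. In log-odds, ln(0.10375) = -2.2657.
Add log likelihood ratio: ln(2.6857) = 0.98795.
Posterior log-odds = -1.2778, so posterior odds = exp(-1.2778) = 0.27865. Converting, P(H|E) = 0.27865/1.2787 = 0.218.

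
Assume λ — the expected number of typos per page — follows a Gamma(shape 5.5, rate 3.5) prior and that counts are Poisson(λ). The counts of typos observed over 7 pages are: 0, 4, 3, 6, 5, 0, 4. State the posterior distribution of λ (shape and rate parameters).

The Poisson likelihood adds the total count to the shape and the number of exposure periods to the rate. Here ∑xᵢ = 22 and n = 7, so shape 5.5→27.5 and rate 3.5→10.5.

Posterior: Gamma(shape=27.5, rate=10.5)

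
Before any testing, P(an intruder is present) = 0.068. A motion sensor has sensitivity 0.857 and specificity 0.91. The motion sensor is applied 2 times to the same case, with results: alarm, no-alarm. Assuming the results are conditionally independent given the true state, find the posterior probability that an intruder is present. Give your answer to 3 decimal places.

Posterior P(H) ≈ 0.098

With H the event that an intruder is present, the joint likelihood of the observed sequence is P(data|H) = 0.857·0.143 = 0.12255 and P(data|¬H) = 0.09·0.91 = 0.081900.
Bayes: P(H|data) = 0.068·0.12255 / (0.068·0.12255 + 0.932·0.081900) = 0.0083335/0.084664 = 0.0984.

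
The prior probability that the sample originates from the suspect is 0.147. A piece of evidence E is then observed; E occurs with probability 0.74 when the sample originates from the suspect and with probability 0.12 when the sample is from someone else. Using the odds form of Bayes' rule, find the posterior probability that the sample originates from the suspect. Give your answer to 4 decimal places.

Prior odds = 0.147/(1−0.147) = 0.17233. In log-odds, ln(0.17233) = -1.7583.
Add log likelihood ratio: ln(6.1667) = 1.8192.
Posterior log-odds = 0.060831, so posterior odds = exp(0.060831) = 1.0627. Converting, P(H|E) = 1.0627/2.0627 = 0.5152.

Posterior probability ≈ 0.5152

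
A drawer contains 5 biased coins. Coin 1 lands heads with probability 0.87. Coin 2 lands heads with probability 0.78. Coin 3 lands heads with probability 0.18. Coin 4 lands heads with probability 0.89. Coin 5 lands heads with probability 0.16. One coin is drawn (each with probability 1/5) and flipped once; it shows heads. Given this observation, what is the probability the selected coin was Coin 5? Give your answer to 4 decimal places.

P(heads|C1) = 0.87; P(heads|C2) = 0.78; P(heads|C3) = 0.18; P(heads|C4) = 0.89; P(heads|C5) = 0.16.
Prior × likelihood for each source: 0.2·0.87=0.1740, 0.2·0.78=0.1560, 0.2·0.18=0.03600, 0.2·0.89=0.1780, 0.2·0.16=0.03200. Summing gives P(heads) = 0.57600.
P(Coin 5 | heads) = 0.03200 / 0.57600 = 0.0556.

Posterior probability ≈ 0.0556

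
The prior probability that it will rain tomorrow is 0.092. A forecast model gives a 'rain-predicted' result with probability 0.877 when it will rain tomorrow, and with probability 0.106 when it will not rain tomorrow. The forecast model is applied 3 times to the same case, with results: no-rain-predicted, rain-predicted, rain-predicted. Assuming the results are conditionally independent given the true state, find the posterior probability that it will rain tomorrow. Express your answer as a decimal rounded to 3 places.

Let H be the event that it will rain tomorrow; start with P(H) = 0.092. P('rain-predicted'|H) = 0.877, P('rain-predicted'|¬H) = 0.106.
Update on result 1 ('no-rain-predicted'): P(H) ← 0.123·0.0920 / (0.123·0.0920 + 0.894·0.9080) = 0.011316/0.82307 = 0.0137.
Update on result 2 ('rain-predicted'): P(H) ← 0.877·0.0137 / (0.877·0.0137 + 0.106·0.9863) = 0.012057/0.11660 = 0.1034.
Update on result 3 ('rain-predicted'): P(H) ← 0.877·0.1034 / (0.877·0.1034 + 0.106·0.8966) = 0.090690/0.18573 = 0.4883.

Posterior P(H) ≈ 0.488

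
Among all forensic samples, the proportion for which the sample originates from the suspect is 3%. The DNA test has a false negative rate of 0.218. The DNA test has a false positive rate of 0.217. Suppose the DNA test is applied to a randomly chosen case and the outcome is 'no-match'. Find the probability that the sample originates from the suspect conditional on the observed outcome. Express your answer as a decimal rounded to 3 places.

P(H | E) ≈ 0.009

Write H for 'the sample originates from the suspect'. Prior odds H:¬H = 0.03/0.97 = 0.030928. For the 'no-match' outcome, the likelihood ratio is 0.218/0.783 = 0.27842.
Posterior odds = 0.030928 × 0.27842 = 0.0086108, so P(H|E) = 0.0086108/(1+0.0086108) = 0.009.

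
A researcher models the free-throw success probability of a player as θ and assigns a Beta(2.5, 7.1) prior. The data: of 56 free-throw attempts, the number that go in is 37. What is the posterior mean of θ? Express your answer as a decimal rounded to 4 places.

The binomial likelihood is conjugate to the Beta prior: with 37 successes and 19 failures, the posterior is Beta(2.5+37, 7.1+19) = Beta(39.5, 26.1).
Posterior mean = α/(α+β) = 39.5/65.6 = 0.6021.

Posterior mean ≈ 0.6021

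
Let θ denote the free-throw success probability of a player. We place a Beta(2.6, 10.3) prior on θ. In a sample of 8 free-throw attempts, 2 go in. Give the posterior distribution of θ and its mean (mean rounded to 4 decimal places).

Posterior: Beta(4.6, 16.3); mean ≈ 0.2201

The binomial likelihood is conjugate to the Beta prior: with 2 successes and 6 failures, the posterior is Beta(2.6+2, 10.3+6) = Beta(4.6, 16.3).
E[θ | data] = 4.6/(4.6+16.3) = 0.2201.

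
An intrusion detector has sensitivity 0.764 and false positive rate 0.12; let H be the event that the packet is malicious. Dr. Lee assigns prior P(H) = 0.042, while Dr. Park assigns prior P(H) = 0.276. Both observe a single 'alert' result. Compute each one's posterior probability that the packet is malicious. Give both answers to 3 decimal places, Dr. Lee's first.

Dr. Lee: 0.218; Dr. Park: 0.708

The likelihood ratio for an 'alert' result is 0.764/0.12 = 6.3667.
Dr. Lee: prior odds 0.042/0.958 = 0.043841; posterior odds 0.27912; posterior probability 0.218.
Dr. Park: prior odds 0.276/0.724 = 0.38122; posterior odds 2.4271; posterior probability 0.708.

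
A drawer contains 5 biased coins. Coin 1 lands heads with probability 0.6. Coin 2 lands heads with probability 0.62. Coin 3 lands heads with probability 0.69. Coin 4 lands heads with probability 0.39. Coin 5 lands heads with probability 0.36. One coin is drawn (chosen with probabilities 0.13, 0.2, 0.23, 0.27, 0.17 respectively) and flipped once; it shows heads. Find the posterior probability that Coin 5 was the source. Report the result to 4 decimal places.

P(heads|C1) = 0.6; P(heads|C2) = 0.62; P(heads|C3) = 0.69; P(heads|C4) = 0.39; P(heads|C5) = 0.36.
Prior × likelihood for each source: 0.13·0.6=0.07800, 0.2·0.62=0.1240, 0.23·0.69=0.1587, 0.27·0.39=0.1053, 0.17·0.36=0.06120. Summing gives P(heads) = 0.52720.
P(Coin 5 | heads) = 0.06120 / 0.52720 = 0.1161.

Posterior probability ≈ 0.1161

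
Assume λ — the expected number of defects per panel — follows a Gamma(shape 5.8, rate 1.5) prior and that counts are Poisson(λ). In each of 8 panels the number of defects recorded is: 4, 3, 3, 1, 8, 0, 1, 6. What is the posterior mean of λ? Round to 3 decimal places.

Total count ∑xᵢ = 26 over n = 8 panels.
Gamma is conjugate to the Poisson likelihood: posterior is Gamma(shape = 5.8+26 = 31.8, rate = 1.5+8 = 9.5).
Posterior mean = shape/rate = 31.8/9.5 = 3.347.

Posterior mean ≈ 3.347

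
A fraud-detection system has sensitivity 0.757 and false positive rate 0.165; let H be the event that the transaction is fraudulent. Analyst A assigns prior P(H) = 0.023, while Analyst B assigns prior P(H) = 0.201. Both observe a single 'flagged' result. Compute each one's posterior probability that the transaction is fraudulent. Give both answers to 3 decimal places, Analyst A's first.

Analyst A: 0.097; Analyst B: 0.536

P('+'|H) = 0.757, P('+'|¬H) = 0.165.
Analyst A: numerator 0.757·0.023 = 0.017411; evidence = 0.017411+0.165·0.977 = 0.17862; posterior = 0.097.
Analyst B: numerator 0.757·0.201 = 0.15216; evidence = 0.15216+0.165·0.799 = 0.28399; posterior = 0.536.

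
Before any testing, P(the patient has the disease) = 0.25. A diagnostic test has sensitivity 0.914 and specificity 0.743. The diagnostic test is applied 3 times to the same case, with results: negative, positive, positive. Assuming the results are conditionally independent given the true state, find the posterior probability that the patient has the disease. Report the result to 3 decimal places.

Posterior P(H) ≈ 0.328

With H the event that the patient has the disease, the joint likelihood of the observed sequence is P(data|H) = 0.086·0.914·0.914 = 0.071844 and P(data|¬H) = 0.743·0.257·0.257 = 0.049074.
Bayes: P(H|data) = 0.25·0.071844 / (0.25·0.071844 + 0.75·0.049074) = 0.017961/0.054767 = 0.3280.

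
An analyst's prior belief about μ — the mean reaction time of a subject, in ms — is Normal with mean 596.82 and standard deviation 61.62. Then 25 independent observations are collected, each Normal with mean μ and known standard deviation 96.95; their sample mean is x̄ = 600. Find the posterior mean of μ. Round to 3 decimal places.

Posterior mean ≈ 599.713

Prior precision 1/τ₀² = 1/61.62² = 0.00026336; data precision n/σ² = 25/96.95² = 0.00265977.
Posterior precision = 0.00026336 + 0.00265977 = 0.00292314.
Posterior mean = (0.00026336·596.82 + 0.00265977·600) / 0.00292314 = 599.713.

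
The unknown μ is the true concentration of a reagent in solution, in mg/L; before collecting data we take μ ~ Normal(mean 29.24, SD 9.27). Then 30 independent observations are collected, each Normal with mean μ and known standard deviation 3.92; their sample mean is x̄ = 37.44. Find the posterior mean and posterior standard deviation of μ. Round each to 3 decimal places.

Posterior mean ≈ 37.391; posterior SD ≈ 0.714

With known σ, the Normal prior is conjugate. Weight on the data is w = (n/σ²)/(n/σ² + 1/τ₀²) = 1.95231/(1.95231+0.0116370) = 0.99407.
Posterior mean = w·x̄ + (1−w)·μ₀ = 0.99407·37.44 + 0.0059253·29.24 = 37.391. Posterior variance = 1/(1.95231+0.0116370) = 0.509178, so SD = 0.714.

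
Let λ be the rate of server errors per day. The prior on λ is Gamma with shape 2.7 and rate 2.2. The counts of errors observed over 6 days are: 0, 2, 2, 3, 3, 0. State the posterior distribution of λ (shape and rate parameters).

The Poisson likelihood adds the total count to the shape and the number of exposure periods to the rate. Here ∑xᵢ = 10 and n = 6, so shape 2.7→12.7 and rate 2.2→8.2.

Posterior: Gamma(shape=12.7, rate=8.2)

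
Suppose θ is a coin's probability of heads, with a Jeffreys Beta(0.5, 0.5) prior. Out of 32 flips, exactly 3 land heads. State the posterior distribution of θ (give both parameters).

Observing 3 successes and 29 failures updates Beta(0.5, 0.5) by adding the success and failure counts to the two shape parameters: α = 0.5+3 = 3.5, β = 0.5+29 = 29.5.

Posterior: Beta(3.5, 29.5)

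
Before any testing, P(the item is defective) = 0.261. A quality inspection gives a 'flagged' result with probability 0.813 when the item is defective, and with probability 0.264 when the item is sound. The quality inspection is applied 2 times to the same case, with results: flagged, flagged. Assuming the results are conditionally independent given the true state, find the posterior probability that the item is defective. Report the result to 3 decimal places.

Let H be the event that the item is defective; start with P(H) = 0.261. P('flagged'|H) = 0.813, P('flagged'|¬H) = 0.264.
Update on result 1 ('flagged'): P(H) ← 0.813·0.2610 / (0.813·0.2610 + 0.264·0.7390) = 0.21219/0.40729 = 0.5210.
Update on result 2 ('flagged'): P(H) ← 0.813·0.5210 / (0.813·0.5210 + 0.264·0.4790) = 0.42356/0.55002 = 0.7701.

Posterior P(H) ≈ 0.770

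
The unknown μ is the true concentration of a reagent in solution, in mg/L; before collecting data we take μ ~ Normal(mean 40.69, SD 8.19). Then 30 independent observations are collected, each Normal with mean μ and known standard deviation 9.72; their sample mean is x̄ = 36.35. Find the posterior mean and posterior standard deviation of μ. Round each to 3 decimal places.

With known σ, the Normal prior is conjugate. Weight on the data is w = (n/σ²)/(n/σ² + 1/τ₀²) = 0.317533/(0.317533+0.0149084) = 0.95515.
Posterior mean = w·x̄ + (1−w)·μ₀ = 0.95515·36.35 + 0.044845·40.69 = 36.545. Posterior variance = 1/(0.317533+0.0149084) = 3.00805, so SD = 1.734.

Posterior mean ≈ 36.545; posterior SD ≈ 1.734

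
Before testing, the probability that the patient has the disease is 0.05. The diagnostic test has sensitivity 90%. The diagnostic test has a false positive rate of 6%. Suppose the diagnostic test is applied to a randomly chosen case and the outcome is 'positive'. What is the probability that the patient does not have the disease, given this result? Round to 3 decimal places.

P(¬H | E) ≈ 0.559

Write H for 'the patient has the disease'. Prior odds H:¬H = 0.05/0.95 = 0.052632. For the 'positive' outcome, the likelihood ratio is 0.9/0.06 = 15.000.
Posterior odds = 0.052632 × 15.000 = 0.78947, so P(H|E) = 0.78947/(1+0.78947) = 0.441. Then P(¬H|E) = 1 − 0.441 = 0.559.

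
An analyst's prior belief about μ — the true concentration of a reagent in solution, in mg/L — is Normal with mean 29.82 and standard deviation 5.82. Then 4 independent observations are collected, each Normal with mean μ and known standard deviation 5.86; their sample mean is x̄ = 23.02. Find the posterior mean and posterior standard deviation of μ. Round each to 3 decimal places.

Posterior mean ≈ 24.395; posterior SD ≈ 2.617

With known σ, the Normal prior is conjugate. Weight on the data is w = (n/σ²)/(n/σ² + 1/τ₀²) = 0.116484/(0.116484+0.0295226) = 0.79780.
Posterior mean = w·x̄ + (1−w)·μ₀ = 0.79780·23.02 + 0.20220·29.82 = 24.395. Posterior variance = 1/(0.116484+0.0295226) = 6.84903, so SD = 2.617.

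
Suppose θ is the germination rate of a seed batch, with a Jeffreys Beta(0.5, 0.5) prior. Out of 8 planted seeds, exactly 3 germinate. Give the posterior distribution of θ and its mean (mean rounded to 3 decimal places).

Observing 3 successes and 5 failures updates Beta(0.5, 0.5) by adding the success and failure counts to the two shape parameters: α = 0.5+3 = 3.5, β = 0.5+5 = 5.5.
E[θ | data] = 3.5/(3.5+5.5) = 0.389.

Posterior: Beta(3.5, 5.5); mean ≈ 0.389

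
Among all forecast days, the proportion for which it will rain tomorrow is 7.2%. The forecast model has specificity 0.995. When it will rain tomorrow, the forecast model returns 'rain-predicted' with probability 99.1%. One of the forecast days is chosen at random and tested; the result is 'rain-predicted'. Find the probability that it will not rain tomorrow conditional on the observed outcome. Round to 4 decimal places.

P(¬H | E) ≈ 0.0611

Write H for 'it will rain tomorrow'. Prior odds H:¬H = 0.072/0.928 = 0.077586. For the 'rain-predicted' outcome, the likelihood ratio is 0.991/0.005 = 198.20.
Posterior odds = 0.077586 × 198.20 = 15.378, so P(H|E) = 15.378/(1+15.378) = 0.9389. Then P(¬H|E) = 1 − 0.9389 = 0.0611.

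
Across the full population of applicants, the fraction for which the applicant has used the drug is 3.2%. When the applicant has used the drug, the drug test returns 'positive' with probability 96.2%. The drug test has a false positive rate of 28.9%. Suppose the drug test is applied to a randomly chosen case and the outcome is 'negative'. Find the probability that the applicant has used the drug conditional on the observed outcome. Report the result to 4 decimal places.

Write H for 'the applicant has used the drug'. Prior odds H:¬H = 0.032/0.968 = 0.033058. For the 'negative' outcome, the likelihood ratio is 0.038/0.711 = 0.053446.
Posterior odds = 0.033058 × 0.053446 = 0.0017668, so P(H|E) = 0.0017668/(1+0.0017668) = 0.0018.

P(H | E) ≈ 0.0018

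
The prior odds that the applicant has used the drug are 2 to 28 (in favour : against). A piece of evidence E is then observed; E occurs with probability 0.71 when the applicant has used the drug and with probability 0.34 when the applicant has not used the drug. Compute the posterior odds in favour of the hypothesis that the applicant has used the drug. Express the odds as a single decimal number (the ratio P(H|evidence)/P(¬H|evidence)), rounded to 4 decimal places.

Posterior odds ≈ 0.1492

Prior odds = 2/28 = 0.071429.
Likelihood ratio for E = 0.71/0.34 = 2.0882.
Posterior odds = prior odds × LR = 0.14916.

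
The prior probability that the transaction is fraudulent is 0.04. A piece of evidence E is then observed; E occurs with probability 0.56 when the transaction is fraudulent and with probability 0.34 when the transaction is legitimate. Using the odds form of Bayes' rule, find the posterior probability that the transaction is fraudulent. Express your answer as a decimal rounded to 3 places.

Prior odds = 0.04/(1−0.04) = 0.041667.
Likelihood ratio for E = 0.56/0.34 = 1.6471.
Posterior odds = prior odds × LR = 0.068627.
Posterior probability = odds/(1+odds) = 0.068627/1.0686 = 0.064.

Posterior probability ≈ 0.064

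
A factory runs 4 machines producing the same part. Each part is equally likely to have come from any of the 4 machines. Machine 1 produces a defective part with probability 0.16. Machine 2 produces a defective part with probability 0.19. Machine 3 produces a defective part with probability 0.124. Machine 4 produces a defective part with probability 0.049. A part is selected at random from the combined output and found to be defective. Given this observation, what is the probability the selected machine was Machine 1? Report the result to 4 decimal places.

Tabulate prior·likelihood by source: [1] prior 0.25, lik 0.16, product 0.04000; [2] prior 0.25, lik 0.19, product 0.04750; [3] prior 0.25, lik 0.124, product 0.03100; [4] prior 0.25, lik 0.049, product 0.01225.
Normalizing constant = 0.13075; the posterior for Machine 1 is its product over the sum, 0.04000/0.13075 = 0.3059.

Posterior probability ≈ 0.3059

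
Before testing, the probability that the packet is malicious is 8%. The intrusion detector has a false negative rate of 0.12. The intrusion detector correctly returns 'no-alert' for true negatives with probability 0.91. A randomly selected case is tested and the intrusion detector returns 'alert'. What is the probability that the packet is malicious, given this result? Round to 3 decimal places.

P(H | E) ≈ 0.460

Let H be the event that the packet is malicious. P(H) = 0.08, so P(¬H) = 0.92. With E the 'alert' result, P(E|H) = 0.88 and P(E|¬H) = 0.09.
P(E) = 0.88·0.08 + 0.09·0.92 = 0.070400 + 0.082800 = 0.15320.
By Bayes' theorem, P(H|E) = 0.070400 / 0.15320 = 0.460.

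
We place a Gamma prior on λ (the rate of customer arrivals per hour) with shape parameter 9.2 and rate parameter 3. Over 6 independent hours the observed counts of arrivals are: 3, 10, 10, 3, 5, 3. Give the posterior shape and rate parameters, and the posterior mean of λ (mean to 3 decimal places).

Posterior: Gamma(shape=43.2, rate=9); mean ≈ 4.800

Total count ∑xᵢ = 34 over n = 6 hours.
Gamma is conjugate to the Poisson likelihood: posterior is Gamma(shape = 9.2+34 = 43.2, rate = 3+6 = 9).
Posterior mean = shape/rate = 43.2/9 = 4.800.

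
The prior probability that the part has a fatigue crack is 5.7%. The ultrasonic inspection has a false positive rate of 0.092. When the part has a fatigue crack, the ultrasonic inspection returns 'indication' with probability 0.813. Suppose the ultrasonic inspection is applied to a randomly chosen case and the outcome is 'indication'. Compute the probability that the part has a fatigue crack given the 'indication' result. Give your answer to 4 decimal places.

P(H | E) ≈ 0.3482

Write H for 'the part has a fatigue crack'. Prior odds H:¬H = 0.057/0.943 = 0.060445. For the 'indication' outcome, the likelihood ratio is 0.813/0.092 = 8.8370.
Posterior odds = 0.060445 × 8.8370 = 0.53415, so P(H|E) = 0.53415/(1+0.53415) = 0.3482.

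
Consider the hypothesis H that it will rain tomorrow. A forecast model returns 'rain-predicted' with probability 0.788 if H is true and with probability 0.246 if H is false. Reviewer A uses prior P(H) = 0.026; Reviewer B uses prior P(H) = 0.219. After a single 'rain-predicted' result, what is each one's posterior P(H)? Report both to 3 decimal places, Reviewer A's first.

Reviewer A: 0.079; Reviewer B: 0.473

The likelihood ratio for a 'rain-predicted' result is 0.788/0.246 = 3.2033.
Reviewer A: prior odds 0.026/0.974 = 0.026694; posterior odds 0.085508; posterior probability 0.079.
Reviewer B: prior odds 0.219/0.781 = 0.28041; posterior odds 0.89822; posterior probability 0.473.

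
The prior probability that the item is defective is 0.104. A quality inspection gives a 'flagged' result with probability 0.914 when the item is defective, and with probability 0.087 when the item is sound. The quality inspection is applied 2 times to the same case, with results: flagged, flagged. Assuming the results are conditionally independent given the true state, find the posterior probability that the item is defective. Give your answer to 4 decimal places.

With H the event that the item is defective, the joint likelihood of the observed sequence is P(data|H) = 0.914·0.914 = 0.83540 and P(data|¬H) = 0.087·0.087 = 0.0075690.
Bayes: P(H|data) = 0.104·0.83540 / (0.104·0.83540 + 0.896·0.0075690) = 0.086881/0.093663 = 0.9276.

Posterior P(H) ≈ 0.9276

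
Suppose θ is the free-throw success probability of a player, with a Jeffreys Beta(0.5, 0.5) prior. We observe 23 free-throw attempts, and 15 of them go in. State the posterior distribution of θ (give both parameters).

Posterior: Beta(15.5, 8.5)

Observing 15 successes and 8 failures updates Beta(0.5, 0.5) by adding the success and failure counts to the two shape parameters: α = 0.5+15 = 15.5, β = 0.5+8 = 8.5.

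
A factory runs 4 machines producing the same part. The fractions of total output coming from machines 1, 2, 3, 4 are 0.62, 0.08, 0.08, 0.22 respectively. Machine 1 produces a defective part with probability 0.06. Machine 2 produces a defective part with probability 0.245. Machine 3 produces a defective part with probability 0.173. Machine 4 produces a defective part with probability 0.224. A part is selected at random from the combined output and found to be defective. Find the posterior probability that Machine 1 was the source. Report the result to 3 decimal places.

P(defective|M1) = 0.06; P(defective|M2) = 0.245; P(defective|M3) = 0.173; P(defective|M4) = 0.224.
Prior × likelihood for each source: 0.62·0.06=0.03720, 0.08·0.245=0.01960, 0.08·0.173=0.01384, 0.22·0.224=0.04928. Summing gives P(defective) = 0.11992.
P(Machine 1 | defective) = 0.03720 / 0.11992 = 0.310.

Posterior probability ≈ 0.310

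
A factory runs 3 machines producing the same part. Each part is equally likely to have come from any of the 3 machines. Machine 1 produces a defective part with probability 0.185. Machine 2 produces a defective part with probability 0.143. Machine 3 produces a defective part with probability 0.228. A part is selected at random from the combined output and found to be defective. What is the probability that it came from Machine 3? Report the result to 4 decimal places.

Posterior probability ≈ 0.4101

Tabulate prior·likelihood by source: [1] prior 0.333333, lik 0.185, product 0.06167; [2] prior 0.333333, lik 0.143, product 0.04767; [3] prior 0.333333, lik 0.228, product 0.07600.
Normalizing constant = 0.18533; the posterior for Machine 3 is its product over the sum, 0.07600/0.18533 = 0.4101.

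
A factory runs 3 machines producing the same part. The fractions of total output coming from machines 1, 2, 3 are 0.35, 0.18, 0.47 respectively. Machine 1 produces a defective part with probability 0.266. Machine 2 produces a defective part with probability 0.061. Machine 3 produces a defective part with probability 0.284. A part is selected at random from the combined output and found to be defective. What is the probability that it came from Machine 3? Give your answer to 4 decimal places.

P(defective|M1) = 0.266; P(defective|M2) = 0.061; P(defective|M3) = 0.284.
Prior × likelihood for each source: 0.35·0.266=0.09310, 0.18·0.061=0.01098, 0.47·0.284=0.1335. Summing gives P(defective) = 0.23756.
P(Machine 3 | defective) = 0.1335 / 0.23756 = 0.5619.

Posterior probability ≈ 0.5619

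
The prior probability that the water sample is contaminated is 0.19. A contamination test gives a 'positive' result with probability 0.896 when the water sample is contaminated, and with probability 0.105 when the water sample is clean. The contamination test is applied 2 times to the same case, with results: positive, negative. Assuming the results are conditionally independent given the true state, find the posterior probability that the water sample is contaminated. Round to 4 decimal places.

Posterior P(H) ≈ 0.1887

With H the event that the water sample is contaminated, the joint likelihood of the observed sequence is P(data|H) = 0.896·0.104 = 0.093184 and P(data|¬H) = 0.105·0.895 = 0.093975.
Bayes: P(H|data) = 0.19·0.093184 / (0.19·0.093184 + 0.81·0.093975) = 0.017705/0.093825 = 0.1887.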